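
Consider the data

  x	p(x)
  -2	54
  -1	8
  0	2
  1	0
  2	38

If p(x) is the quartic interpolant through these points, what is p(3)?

L_0(3) = (4)·(3)·(2)·(1)/[(-1)·(-2)·(-3)·(-4)] = 1
L_1(3) = (5)·(3)·(2)·(1)/[(1)·(-1)·(-2)·(-3)] = -5
L_2(3) = (5)·(4)·(2)·(1)/[(2)·(1)·(-1)·(-2)] = 10
L_3(3) = (5)·(4)·(3)·(1)/[(3)·(2)·(1)·(-1)] = -10
L_4(3) = (5)·(4)·(3)·(2)/[(4)·(3)·(2)·(1)] = 5
Sum: 54·(1) + 8·(-5) + 2·(10) + 0 + 38·(5) = 224

224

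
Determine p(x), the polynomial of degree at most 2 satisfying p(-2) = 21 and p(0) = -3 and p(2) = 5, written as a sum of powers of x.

Build the Lagrange basis polynomials:
L_0(x) = x(x - 2) / [8] = (1/8)x^2 - (1/4)x
L_1(x) = (x + 2)(x - 2) / [-4] = -(1/4)x^2 + 1
L_2(x) = (x + 2)x / [8] = (1/8)x^2 + (1/4)x
p(x) = 21·L_0 + (-3)·L_1 + 5·L_2
  21·L_0(x) = (21/8)x^2 - (21/4)x
  (-3)·L_1(x) = (3/4)x^2 - 3
  5·L_2(x) = (5/8)x^2 + (5/4)x
Adding term by term: 4x^2 - 4x - 3

p(x) = 4x^2 - 4x - 3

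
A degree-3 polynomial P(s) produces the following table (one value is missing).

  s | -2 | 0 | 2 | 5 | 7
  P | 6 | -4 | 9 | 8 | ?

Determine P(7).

The 4 known values determine P uniquely (degree ≤ 3).
L_0(7) = (7)·(5)·(2)/[(-2)·(-4)·(-7)] = -5/4
L_1(7) = (9)·(5)·(2)/[(2)·(-2)·(-5)] = 9/2
L_2(7) = (9)·(7)·(2)/[(4)·(2)·(-3)] = -21/4
L_3(7) = (9)·(7)·(5)/[(7)·(5)·(3)] = 3
Sum: 6·(-5/4) + (-4)·(9/2) + 9·(-21/4) + 8·(3) = -195/4

-195/4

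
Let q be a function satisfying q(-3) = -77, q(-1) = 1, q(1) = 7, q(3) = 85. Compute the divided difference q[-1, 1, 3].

9

q[-1,1] = (7 - 1) / (1 - (-1)) = 3
q[1,3] = (85 - 7) / (3 - 1) = 39
q[-1,1,3] = (39 - 3) / (3 - (-1)) = 9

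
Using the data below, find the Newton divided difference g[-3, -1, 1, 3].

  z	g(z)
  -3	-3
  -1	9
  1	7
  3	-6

1/16

g[-3,-1] = (9 - (-3)) / (-1 - (-3)) = 6
g[-1,1] = (7 - 9) / (1 - (-1)) = -1
g[1,3] = (-6 - 7) / (3 - 1) = -13/2
g[-3,-1,1] = (-1 - 6) / (1 - (-3)) = -7/4
g[-1,1,3] = (-13/2 - (-1)) / (3 - (-1)) = -11/8
g[-3,-1,1,3] = (-11/8 - (-7/4)) / (3 - (-3)) = 1/16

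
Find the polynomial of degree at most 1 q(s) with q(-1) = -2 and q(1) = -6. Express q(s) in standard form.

q(s) = -2s - 4

L_0(s) = (s - 1) / [-2] = -(1/2)s + 1/2
L_1(s) = (s + 1) / [2] = (1/2)s + 1/2
q(s) = (-2)·L_0 + (-6)·L_1
  (-2)·L_0(s) = s - 1
  (-6)·L_1(s) = -3s - 3
Adding term by term: -2s - 4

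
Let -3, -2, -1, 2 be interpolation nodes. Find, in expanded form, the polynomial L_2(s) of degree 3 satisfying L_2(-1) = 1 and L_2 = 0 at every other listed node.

L_2(s) = -(1/6)s^3 - (1/2)s^2 + (2/3)s + 2

L_2(s) = (s + 3)(s + 2)(s - 2) / [(2)·(1)·(-3)]
       = (s^3 + 3s^2 - 4s - 12) / (-6)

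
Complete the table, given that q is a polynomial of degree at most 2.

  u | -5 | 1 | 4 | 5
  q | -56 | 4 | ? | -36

-20

The 3 known values determine q uniquely (degree ≤ 2).
Evaluate each Lagrange basis at u = 4:
L_0(4) = (3)·(-1)/[(-6)·(-10)] = -1/20
L_1(4) = (9)·(-1)/[(6)·(-4)] = 3/8
L_2(4) = (9)·(3)/[(10)·(4)] = 27/40
Sum: (-56)·(-1/20) + 4·(3/8) + (-36)·(27/40) = -20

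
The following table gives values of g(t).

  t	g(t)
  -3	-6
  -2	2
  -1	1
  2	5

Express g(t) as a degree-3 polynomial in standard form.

g(t) = (61/60)t^3 + (8/5)t^2 - (199/60)t - 29/10

Build the Lagrange basis polynomials:
L_0(t) = (t + 2)(t + 1)(t - 2) / [-10] = -(1/10)t^3 - (1/10)t^2 + (2/5)t + 2/5
L_1(t) = (t + 3)(t + 1)(t - 2) / [4] = (1/4)t^3 + (1/2)t^2 - (5/4)t - 3/2
L_2(t) = (t + 3)(t + 2)(t - 2) / [-6] = -(1/6)t^3 - (1/2)t^2 + (2/3)t + 2
L_3(t) = (t + 3)(t + 2)(t + 1) / [60] = (1/60)t^3 + (1/10)t^2 + (11/60)t + 1/10
g(t) = (-6)·L_0 + 2·L_1 + 1·L_2 + 5·L_3
  (-6)·L_0(t) = (3/5)t^3 + (3/5)t^2 - (12/5)t - 12/5
  2·L_1(t) = (1/2)t^3 + t^2 - (5/2)t - 3
  1·L_2(t) = -(1/6)t^3 - (1/2)t^2 + (2/3)t + 2
  5·L_3(t) = (1/12)t^3 + (1/2)t^2 + (11/12)t + 1/2
Adding term by term: (61/60)t^3 + (8/5)t^2 - (199/60)t - 29/10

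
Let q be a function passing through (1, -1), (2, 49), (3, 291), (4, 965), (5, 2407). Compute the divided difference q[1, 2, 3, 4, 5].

4

q[1,2] = (49 - (-1)) / (2 - 1) = 50
q[2,3] = (291 - 49) / (3 - 2) = 242
q[3,4] = (965 - 291) / (4 - 3) = 674
q[4,5] = (2407 - 965) / (5 - 4) = 1442
q[1,2,3] = (242 - 50) / (3 - 1) = 96
q[2,3,4] = (674 - 242) / (4 - 2) = 216
q[3,4,5] = (1442 - 674) / (5 - 3) = 384
q[1,2,3,4] = (216 - 96) / (4 - 1) = 40
q[2,3,4,5] = (384 - 216) / (5 - 2) = 56
q[1,2,3,4,5] = (56 - 40) / (5 - 1) = 4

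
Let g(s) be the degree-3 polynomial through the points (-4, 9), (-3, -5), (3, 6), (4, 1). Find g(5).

-87/7

Evaluate each Lagrange basis at s = 5:
L_0(5) = (8)·(2)·(1)/[(-1)·(-7)·(-8)] = -2/7
L_1(5) = (9)·(2)·(1)/[(1)·(-6)·(-7)] = 3/7
L_2(5) = (9)·(8)·(1)/[(7)·(6)·(-1)] = -12/7
L_3(5) = (9)·(8)·(2)/[(8)·(7)·(1)] = 18/7
Sum: 9·(-2/7) + (-5)·(3/7) + 6·(-12/7) + 1·(18/7) = -87/7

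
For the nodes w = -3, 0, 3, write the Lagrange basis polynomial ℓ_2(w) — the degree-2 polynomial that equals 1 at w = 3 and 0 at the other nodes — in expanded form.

ℓ_2(w) = (w + 3)w / [(6)·(3)]
       = (w^2 + 3w) / (18)

ℓ_2(w) = (1/18)w^2 + (1/6)w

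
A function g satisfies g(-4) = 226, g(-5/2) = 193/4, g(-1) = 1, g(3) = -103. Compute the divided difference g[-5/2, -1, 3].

g[-5/2,-1] = (1 - 193/4) / (-1 - (-5/2)) = -63/2
g[-1,3] = (-103 - 1) / (3 - (-1)) = -26
g[-5/2,-1,3] = (-26 - (-63/2)) / (3 - (-5/2)) = 1

1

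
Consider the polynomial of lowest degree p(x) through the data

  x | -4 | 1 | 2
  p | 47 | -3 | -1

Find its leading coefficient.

L_0(x) = (x - 1)(x - 2) / [30] = (1/30)x^2 - (1/10)x + 1/15
L_1(x) = (x + 4)(x - 2) / [-5] = -(1/5)x^2 - (2/5)x + 8/5
L_2(x) = (x + 4)(x - 1) / [6] = (1/6)x^2 + (1/2)x - 2/3
p(x) = 47·L_0 + (-3)·L_1 + (-1)·L_2
Only the coefficient of x^2 is needed; take it from each L_i and combine:
47·(1/30) + (-3)·(-1/5) + (-1)·(1/6) = 2

2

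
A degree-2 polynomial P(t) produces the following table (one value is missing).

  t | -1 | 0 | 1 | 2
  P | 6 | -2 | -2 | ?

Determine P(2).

The 3 known values determine P uniquely (degree ≤ 2).
L_0(2) = (2)·(1)/[(-1)·(-2)] = 1
L_1(2) = (3)·(1)/[(1)·(-1)] = -3
L_2(2) = (3)·(2)/[(2)·(1)] = 3
Sum: 6·(1) + (-2)·(-3) + (-2)·(3) = 6

6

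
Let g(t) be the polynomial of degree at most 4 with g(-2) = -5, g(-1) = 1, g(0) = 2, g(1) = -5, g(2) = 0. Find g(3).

Evaluate each Lagrange basis at t = 3:
L_0(3) = (4)·(3)·(2)·(1)/[(-1)·(-2)·(-3)·(-4)] = 1
L_1(3) = (5)·(3)·(2)·(1)/[(1)·(-1)·(-2)·(-3)] = -5
L_2(3) = (5)·(4)·(2)·(1)/[(2)·(1)·(-1)·(-2)] = 10
L_3(3) = (5)·(4)·(3)·(1)/[(3)·(2)·(1)·(-1)] = -10
L_4(3) = (5)·(4)·(3)·(2)/[(4)·(3)·(2)·(1)] = 5
Sum: (-5)·(1) + 1·(-5) + 2·(10) + (-5)·(-10) + 0 = 60

60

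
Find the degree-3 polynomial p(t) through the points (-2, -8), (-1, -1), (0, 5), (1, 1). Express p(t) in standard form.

L_0(t) = (t + 1)t(t - 1) / [-6] = -(1/6)t^3 + (1/6)t
L_1(t) = (t + 2)t(t - 1) / [2] = (1/2)t^3 + (1/2)t^2 - t
L_2(t) = (t + 2)(t + 1)(t - 1) / [-2] = -(1/2)t^3 - t^2 + (1/2)t + 1
L_3(t) = (t + 2)(t + 1)t / [6] = (1/6)t^3 + (1/2)t^2 + (1/3)t
p(t) = (-8)·L_0 + (-1)·L_1 + 5·L_2 + 1·L_3
  (-8)·L_0(t) = (4/3)t^3 - (4/3)t
  (-1)·L_1(t) = -(1/2)t^3 - (1/2)t^2 + t
  5·L_2(t) = -(5/2)t^3 - 5t^2 + (5/2)t + 5
  1·L_3(t) = (1/6)t^3 + (1/2)t^2 + (1/3)t
Adding term by term: -(3/2)t^3 - 5t^2 + (5/2)t + 5

p(t) = -(3/2)t^3 - 5t^2 + (5/2)t + 5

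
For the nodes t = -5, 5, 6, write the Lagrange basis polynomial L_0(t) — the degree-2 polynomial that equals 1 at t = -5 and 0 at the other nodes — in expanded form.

L_0(t) = (t - 5)(t - 6) / [(-10)·(-11)]
       = (t^2 - 11t + 30) / (110)

L_0(t) = (1/110)t^2 - (1/10)t + 3/11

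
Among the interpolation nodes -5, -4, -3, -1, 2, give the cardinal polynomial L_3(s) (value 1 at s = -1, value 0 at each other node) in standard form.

L_3(s) = (s + 5)(s + 4)(s + 3)(s - 2) / [(4)·(3)·(2)·(-3)]
       = (s^4 + 10s^3 + 23s^2 - 34s - 120) / (-72)

L_3(s) = -(1/72)s^4 - (5/36)s^3 - (23/72)s^2 + (17/36)s + 5/3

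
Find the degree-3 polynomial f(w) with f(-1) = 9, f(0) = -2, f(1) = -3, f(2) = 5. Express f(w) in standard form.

f(w) = -(1/6)w^3 + 5w^2 - (35/6)w - 2

Build the Lagrange basis polynomials:
L_0(w) = w(w - 1)(w - 2) / [-6] = -(1/6)w^3 + (1/2)w^2 - (1/3)w
L_1(w) = (w + 1)(w - 1)(w - 2) / [2] = (1/2)w^3 - w^2 - (1/2)w + 1
L_2(w) = (w + 1)w(w - 2) / [-2] = -(1/2)w^3 + (1/2)w^2 + w
L_3(w) = (w + 1)w(w - 1) / [6] = (1/6)w^3 - (1/6)w
f(w) = 9·L_0 + (-2)·L_1 + (-3)·L_2 + 5·L_3
  9·L_0(w) = -(3/2)w^3 + (9/2)w^2 - 3w
  (-2)·L_1(w) = -w^3 + 2w^2 + w - 2
  (-3)·L_2(w) = (3/2)w^3 - (3/2)w^2 - 3w
  5·L_3(w) = (5/6)w^3 - (5/6)w
Adding term by term: -(1/6)w^3 + 5w^2 - (35/6)w - 2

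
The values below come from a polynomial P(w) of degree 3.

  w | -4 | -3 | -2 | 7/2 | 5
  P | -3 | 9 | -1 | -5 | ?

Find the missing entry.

105867/715

The 4 known values determine P uniquely (degree ≤ 3).
Evaluate each Lagrange basis at w = 5:
L_0(5) = (8)·(7)·(3/2)/[(-1)·(-2)·(-15/2)] = -28/5
L_1(5) = (9)·(7)·(3/2)/[(1)·(-1)·(-13/2)] = 189/13
L_2(5) = (9)·(8)·(3/2)/[(2)·(1)·(-11/2)] = -108/11
L_3(5) = (9)·(8)·(7)/[(15/2)·(13/2)·(11/2)] = 1344/715
Sum: (-3)·(-28/5) + 9·(189/13) + (-1)·(-108/11) + (-5)·(1344/715) = 105867/715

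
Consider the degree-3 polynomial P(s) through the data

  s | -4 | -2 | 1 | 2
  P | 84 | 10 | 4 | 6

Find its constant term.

Build the Lagrange basis polynomials:
L_0(s) = (s + 2)(s - 1)(s - 2) / [-60] = -(1/60)s^3 + (1/60)s^2 + (1/15)s - 1/15
L_1(s) = (s + 4)(s - 1)(s - 2) / [24] = (1/24)s^3 + (1/24)s^2 - (5/12)s + 1/3
L_2(s) = (s + 4)(s + 2)(s - 2) / [-15] = -(1/15)s^3 - (4/15)s^2 + (4/15)s + 16/15
L_3(s) = (s + 4)(s + 2)(s - 1) / [24] = (1/24)s^3 + (5/24)s^2 + (1/12)s - 1/3
P(s) = 84·L_0 + 10·L_1 + 4·L_2 + 6·L_3
Only the constant term is needed; take it from each L_i and combine:
84·(-1/15) + 10·(1/3) + 4·(16/15) + 6·(-1/3) = 0

0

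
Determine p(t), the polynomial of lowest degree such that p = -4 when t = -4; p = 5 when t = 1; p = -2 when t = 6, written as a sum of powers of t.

L_0(t) = (t - 1)(t - 6) / [50] = (1/50)t^2 - (7/50)t + 3/25
L_1(t) = (t + 4)(t - 6) / [-25] = -(1/25)t^2 + (2/25)t + 24/25
L_2(t) = (t + 4)(t - 1) / [50] = (1/50)t^2 + (3/50)t - 2/25
p(t) = (-4)·L_0 + 5·L_1 + (-2)·L_2
  (-4)·L_0(t) = -(2/25)t^2 + (14/25)t - 12/25
  5·L_1(t) = -(1/5)t^2 + (2/5)t + 24/5
  (-2)·L_2(t) = -(1/25)t^2 - (3/25)t + 4/25
Adding term by term: -(8/25)t^2 + (21/25)t + 112/25

p(t) = -(8/25)t^2 + (21/25)t + 112/25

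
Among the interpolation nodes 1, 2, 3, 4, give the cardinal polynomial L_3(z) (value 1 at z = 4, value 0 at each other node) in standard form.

L_3(z) = (z - 1)(z - 2)(z - 3) / [(3)·(2)·(1)]
       = (z^3 - 6z^2 + 11z - 6) / (6)

L_3(z) = (1/6)z^3 - z^2 + (11/6)z - 1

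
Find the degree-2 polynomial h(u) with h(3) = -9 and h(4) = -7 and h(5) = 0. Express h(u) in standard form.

h(u) = (5/2)u^2 - (31/2)u + 15

Newton's divided differences:
h[3,4] = (-7 - (-9)) / (4 - 3) = 2
h[4,5] = (0 - (-7)) / (5 - 4) = 7
h[3,4,5] = (7 - 2) / (5 - 3) = 5/2
h(u) = -9 + 2·(u - 3) + (5/2)·(u - 3)(u - 4)
Expanding: h(u) = (5/2)u^2 - (31/2)u + 15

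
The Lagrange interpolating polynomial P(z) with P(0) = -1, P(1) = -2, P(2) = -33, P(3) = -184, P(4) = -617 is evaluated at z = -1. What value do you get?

Evaluate each Lagrange basis at z = -1:
L_0(-1) = (-2)·(-3)·(-4)·(-5)/[(-1)·(-2)·(-3)·(-4)] = 5
L_1(-1) = (-1)·(-3)·(-4)·(-5)/[(1)·(-1)·(-2)·(-3)] = -10
L_2(-1) = (-1)·(-2)·(-4)·(-5)/[(2)·(1)·(-1)·(-2)] = 10
L_3(-1) = (-1)·(-2)·(-3)·(-5)/[(3)·(2)·(1)·(-1)] = -5
L_4(-1) = (-1)·(-2)·(-3)·(-4)/[(4)·(3)·(2)·(1)] = 1
Sum: (-1)·(5) + (-2)·(-10) + (-33)·(10) + (-184)·(-5) + (-617)·(1) = -12

-12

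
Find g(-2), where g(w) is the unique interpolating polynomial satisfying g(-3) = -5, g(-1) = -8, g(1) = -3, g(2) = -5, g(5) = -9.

-61/6

Evaluate each Lagrange basis at w = -2:
L_0(-2) = (-1)·(-3)·(-4)·(-7)/[(-2)·(-4)·(-5)·(-8)] = 21/80
L_1(-2) = (1)·(-3)·(-4)·(-7)/[(2)·(-2)·(-3)·(-6)] = 7/6
L_2(-2) = (1)·(-1)·(-4)·(-7)/[(4)·(2)·(-1)·(-4)] = -7/8
L_3(-2) = (1)·(-1)·(-3)·(-7)/[(5)·(3)·(1)·(-3)] = 7/15
L_4(-2) = (1)·(-1)·(-3)·(-4)/[(8)·(6)·(4)·(3)] = -1/48
Sum: (-5)·(21/80) + (-8)·(7/6) + (-3)·(-7/8) + (-5)·(7/15) + (-9)·(-1/48) = -61/6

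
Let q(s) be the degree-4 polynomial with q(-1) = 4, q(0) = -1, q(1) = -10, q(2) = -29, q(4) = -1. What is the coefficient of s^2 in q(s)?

-3

Build the Lagrange basis polynomials:
L_0(s) = s(s - 1)(s - 2)(s - 4) / [30] = (1/30)s^4 - (7/30)s^3 + (7/15)s^2 - (4/15)s
L_1(s) = (s + 1)(s - 1)(s - 2)(s - 4) / [-8] = -(1/8)s^4 + (3/4)s^3 - (7/8)s^2 - (3/4)s + 1
L_2(s) = (s + 1)s(s - 2)(s - 4) / [6] = (1/6)s^4 - (5/6)s^3 + (1/3)s^2 + (4/3)s
L_3(s) = (s + 1)s(s - 1)(s - 4) / [-12] = -(1/12)s^4 + (1/3)s^3 + (1/12)s^2 - (1/3)s
L_4(s) = (s + 1)s(s - 1)(s - 2) / [120] = (1/120)s^4 - (1/60)s^3 - (1/120)s^2 + (1/60)s
q(s) = 4·L_0 + (-1)·L_1 + (-10)·L_2 + (-29)·L_3 + (-1)·L_4
Only the coefficient of s^2 is needed; take it from each L_i and combine:
4·(7/15) + (-1)·(-7/8) + (-10)·(1/3) + (-29)·(1/12) + (-1)·(-1/120) = -3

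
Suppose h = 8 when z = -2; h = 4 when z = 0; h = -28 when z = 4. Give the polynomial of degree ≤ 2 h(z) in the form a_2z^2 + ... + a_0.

h(z) = -z^2 - 4z + 4

Build the Lagrange basis polynomials:
L_0(z) = z(z - 4) / [12] = (1/12)z^2 - (1/3)z
L_1(z) = (z + 2)(z - 4) / [-8] = -(1/8)z^2 + (1/4)z + 1
L_2(z) = (z + 2)z / [24] = (1/24)z^2 + (1/12)z
h(z) = 8·L_0 + 4·L_1 + (-28)·L_2
  8·L_0(z) = (2/3)z^2 - (8/3)z
  4·L_1(z) = -(1/2)z^2 + z + 4
  (-28)·L_2(z) = -(7/6)z^2 - (7/3)z
Adding term by term: -z^2 - 4z + 4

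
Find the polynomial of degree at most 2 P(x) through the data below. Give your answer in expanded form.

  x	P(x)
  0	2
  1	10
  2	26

P(x) = 4x^2 + 4x + 2

Newton's divided differences:
P[0,1] = (10 - 2) / (1 - 0) = 8
P[1,2] = (26 - 10) / (2 - 1) = 16
P[0,1,2] = (16 - 8) / (2 - 0) = 4
P(x) = 2 + 8·x + 4·x(x - 1)
Expanding: P(x) = 4x^2 + 4x + 2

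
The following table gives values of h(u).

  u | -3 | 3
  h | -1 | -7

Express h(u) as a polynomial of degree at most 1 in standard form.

Build the Lagrange basis polynomials:
L_0(u) = (u - 3) / [-6] = -(1/6)u + 1/2
L_1(u) = (u + 3) / [6] = (1/6)u + 1/2
h(u) = (-1)·L_0 + (-7)·L_1
  (-1)·L_0(u) = (1/6)u - 1/2
  (-7)·L_1(u) = -(7/6)u - 7/2
Adding term by term: -u - 4

h(u) = -u - 4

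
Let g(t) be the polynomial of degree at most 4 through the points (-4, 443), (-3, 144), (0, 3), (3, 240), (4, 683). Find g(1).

8

Using Newton's divided-difference form:
g[-4,-3] = (144 - 443) / (-3 - (-4)) = -299
g[-3,0] = (3 - 144) / (0 - (-3)) = -47
g[0,3] = (240 - 3) / (3 - 0) = 79
g[3,4] = (683 - 240) / (4 - 3) = 443
g[-4,-3,0] = (-47 - (-299)) / (0 - (-4)) = 63
g[-3,0,3] = (79 - (-47)) / (3 - (-3)) = 21
g[0,3,4] = (443 - 79) / (4 - 0) = 91
g[-4,-3,0,3] = (21 - 63) / (3 - (-4)) = -6
g[-3,0,3,4] = (91 - 21) / (4 - (-3)) = 10
g[-4,-3,0,3,4] = (10 - (-6)) / (4 - (-4)) = 2
g(1) = 443 + (-299)·(5) + 63·(5)·(4) + (-6)·(5)·(4)·(1) + 2·(5)·(4)·(1)·(-2) = 8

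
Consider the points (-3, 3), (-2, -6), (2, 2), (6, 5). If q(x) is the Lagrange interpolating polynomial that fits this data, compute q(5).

Evaluate each Lagrange basis at x = 5:
L_0(5) = (7)·(3)·(-1)/[(-1)·(-5)·(-9)] = 7/15
L_1(5) = (8)·(3)·(-1)/[(1)·(-4)·(-8)] = -3/4
L_2(5) = (8)·(7)·(-1)/[(5)·(4)·(-4)] = 7/10
L_3(5) = (8)·(7)·(3)/[(9)·(8)·(4)] = 7/12
Sum: 3·(7/15) + (-6)·(-3/4) + 2·(7/10) + 5·(7/12) = 613/60

613/60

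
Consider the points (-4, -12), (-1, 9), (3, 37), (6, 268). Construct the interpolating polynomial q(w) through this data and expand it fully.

q(w) = w^3 + 2w^2 - 4w + 4

Newton's divided differences:
q[-4,-1] = (9 - (-12)) / (-1 - (-4)) = 7
q[-1,3] = (37 - 9) / (3 - (-1)) = 7
q[3,6] = (268 - 37) / (6 - 3) = 77
q[-4,-1,3] = (7 - 7) / (3 - (-4)) = 0
q[-1,3,6] = (77 - 7) / (6 - (-1)) = 10
q[-4,-1,3,6] = (10 - 0) / (6 - (-4)) = 1
q(w) = -12 + 7·(w + 4) + 1·(w + 4)(w + 1)(w - 3)
Expanding: q(w) = w^3 + 2w^2 - 4w + 4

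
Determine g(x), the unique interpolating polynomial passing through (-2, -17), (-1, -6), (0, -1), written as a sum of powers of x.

g(x) = -3x^2 + 2x - 1

L_0(x) = (x + 1)x / [2] = (1/2)x^2 + (1/2)x
L_1(x) = (x + 2)x / [-1] = -x^2 - 2x
L_2(x) = (x + 2)(x + 1) / [2] = (1/2)x^2 + (3/2)x + 1
g(x) = (-17)·L_0 + (-6)·L_1 + (-1)·L_2
  (-17)·L_0(x) = -(17/2)x^2 - (17/2)x
  (-6)·L_1(x) = 6x^2 + 12x
  (-1)·L_2(x) = -(1/2)x^2 - (3/2)x - 1
Adding term by term: -3x^2 + 2x - 1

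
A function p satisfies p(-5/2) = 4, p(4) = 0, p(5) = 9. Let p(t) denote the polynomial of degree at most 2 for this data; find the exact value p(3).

L_0(3) = (-1)·(-2)/[(-13/2)·(-15/2)] = 8/195
L_1(3) = (11/2)·(-2)/[(13/2)·(-1)] = 22/13
L_2(3) = (11/2)·(-1)/[(15/2)·(1)] = -11/15
Sum: 4·(8/195) + 0 + 9·(-11/15) = -251/39

-251/39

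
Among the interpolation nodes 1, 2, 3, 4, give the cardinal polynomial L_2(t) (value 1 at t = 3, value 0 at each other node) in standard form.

L_2(t) = (t - 1)(t - 2)(t - 4) / [(2)·(1)·(-1)]
       = (t^3 - 7t^2 + 14t - 8) / (-2)

L_2(t) = -(1/2)t^3 + (7/2)t^2 - 7t + 4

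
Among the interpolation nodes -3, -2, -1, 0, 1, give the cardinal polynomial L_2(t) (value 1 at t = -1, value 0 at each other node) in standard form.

L_2(t) = (1/4)t^4 + t^3 + (1/4)t^2 - (3/2)t

L_2(t) = (t + 3)(t + 2)t(t - 1) / [(2)·(1)·(-1)·(-2)]
       = (t^4 + 4t^3 + t^2 - 6t) / (4)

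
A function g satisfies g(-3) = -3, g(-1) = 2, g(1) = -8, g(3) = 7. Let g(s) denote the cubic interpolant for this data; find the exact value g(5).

Evaluate each Lagrange basis at s = 5:
L_0(5) = (6)·(4)·(2)/[(-2)·(-4)·(-6)] = -1
L_1(5) = (8)·(4)·(2)/[(2)·(-2)·(-4)] = 4
L_2(5) = (8)·(6)·(2)/[(4)·(2)·(-2)] = -6
L_3(5) = (8)·(6)·(4)/[(6)·(4)·(2)] = 4
Sum: (-3)·(-1) + 2·(4) + (-8)·(-6) + 7·(4) = 87

87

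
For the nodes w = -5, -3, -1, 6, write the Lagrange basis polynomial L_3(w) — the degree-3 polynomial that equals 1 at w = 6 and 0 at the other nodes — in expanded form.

L_3(w) = (w + 5)(w + 3)(w + 1) / [(11)·(9)·(7)]
       = (w^3 + 9w^2 + 23w + 15) / (693)

L_3(w) = (1/693)w^3 + (1/77)w^2 + (23/693)w + 5/231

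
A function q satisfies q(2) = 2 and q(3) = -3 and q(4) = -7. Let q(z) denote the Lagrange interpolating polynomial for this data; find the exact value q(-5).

Evaluate each Lagrange basis at z = -5:
L_0(-5) = (-8)·(-9)/[(-1)·(-2)] = 36
L_1(-5) = (-7)·(-9)/[(1)·(-1)] = -63
L_2(-5) = (-7)·(-8)/[(2)·(1)] = 28
Sum: 2·(36) + (-3)·(-63) + (-7)·(28) = 65

65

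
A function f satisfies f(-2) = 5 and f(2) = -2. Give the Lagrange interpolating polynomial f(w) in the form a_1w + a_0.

L_0(w) = (w - 2) / [-4] = -(1/4)w + 1/2
L_1(w) = (w + 2) / [4] = (1/4)w + 1/2
f(w) = 5·L_0 + (-2)·L_1
  5·L_0(w) = -(5/4)w + 5/2
  (-2)·L_1(w) = -(1/2)w - 1
Adding term by term: -(7/4)w + 3/2

f(w) = -(7/4)w + 3/2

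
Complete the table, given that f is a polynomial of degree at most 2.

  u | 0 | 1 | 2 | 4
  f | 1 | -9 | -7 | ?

33

The 3 known values determine f uniquely (degree ≤ 2).
Evaluate each Lagrange basis at u = 4:
L_0(4) = (3)·(2)/[(-1)·(-2)] = 3
L_1(4) = (4)·(2)/[(1)·(-1)] = -8
L_2(4) = (4)·(3)/[(2)·(1)] = 6
Sum: 1·(3) + (-9)·(-8) + (-7)·(6) = 33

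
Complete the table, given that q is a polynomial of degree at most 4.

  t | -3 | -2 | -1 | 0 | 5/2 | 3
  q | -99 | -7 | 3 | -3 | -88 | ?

The 5 known values determine q uniquely (degree ≤ 4).
L_0(3) = (5)·(4)·(3)·(1/2)/[(-1)·(-2)·(-3)·(-11/2)] = 10/11
L_1(3) = (6)·(4)·(3)·(1/2)/[(1)·(-1)·(-2)·(-9/2)] = -4
L_2(3) = (6)·(5)·(3)·(1/2)/[(2)·(1)·(-1)·(-7/2)] = 45/7
L_3(3) = (6)·(5)·(4)·(1/2)/[(3)·(2)·(1)·(-5/2)] = -4
L_4(3) = (6)·(5)·(4)·(3)/[(11/2)·(9/2)·(7/2)·(5/2)] = 128/77
Sum: (-99)·(10/11) + (-7)·(-4) + 3·(45/7) + (-3)·(-4) + (-88)·(128/77) = -177

-177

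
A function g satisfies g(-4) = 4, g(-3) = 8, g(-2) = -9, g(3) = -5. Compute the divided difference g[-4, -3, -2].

-21/2

g[-4,-3] = (8 - 4) / (-3 - (-4)) = 4
g[-3,-2] = (-9 - 8) / (-2 - (-3)) = -17
g[-4,-3,-2] = (-17 - 4) / (-2 - (-4)) = -21/2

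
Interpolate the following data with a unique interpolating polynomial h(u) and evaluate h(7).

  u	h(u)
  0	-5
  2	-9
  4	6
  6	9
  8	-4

Evaluate each Lagrange basis at u = 7:
L_0(7) = (5)·(3)·(1)·(-1)/[(-2)·(-4)·(-6)·(-8)] = -5/128
L_1(7) = (7)·(3)·(1)·(-1)/[(2)·(-2)·(-4)·(-6)] = 7/32
L_2(7) = (7)·(5)·(1)·(-1)/[(4)·(2)·(-2)·(-4)] = -35/64
L_3(7) = (7)·(5)·(3)·(-1)/[(6)·(4)·(2)·(-2)] = 35/32
L_4(7) = (7)·(5)·(3)·(1)/[(8)·(6)·(4)·(2)] = 35/128
Sum: (-5)·(-5/128) + (-9)·(7/32) + 6·(-35/64) + 9·(35/32) + (-4)·(35/128) = 473/128

473/128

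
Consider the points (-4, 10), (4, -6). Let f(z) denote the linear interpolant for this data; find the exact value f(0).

Evaluate each Lagrange basis at z = 0:
L_0(0) = (-4)/[(-8)] = 1/2
L_1(0) = (4)/[(8)] = 1/2
Sum: 10·(1/2) + (-6)·(1/2) = 2

2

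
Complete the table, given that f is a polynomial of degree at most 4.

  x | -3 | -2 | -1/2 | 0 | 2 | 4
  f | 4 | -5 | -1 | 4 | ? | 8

The 5 known values determine f uniquely (degree ≤ 4).
L_0(2) = (4)·(5/2)·(2)·(-2)/[(-1)·(-5/2)·(-3)·(-7)] = -16/21
L_1(2) = (5)·(5/2)·(2)·(-2)/[(1)·(-3/2)·(-2)·(-6)] = 25/9
L_2(2) = (5)·(4)·(2)·(-2)/[(5/2)·(3/2)·(-1/2)·(-9/2)] = -256/27
L_3(2) = (5)·(4)·(5/2)·(-2)/[(3)·(2)·(1/2)·(-4)] = 25/3
L_4(2) = (5)·(4)·(5/2)·(2)/[(7)·(6)·(9/2)·(4)] = 25/189
Sum: 4·(-16/21) + (-5)·(25/9) + (-1)·(-256/27) + 4·(25/3) + 8·(25/189) = 1697/63

1697/63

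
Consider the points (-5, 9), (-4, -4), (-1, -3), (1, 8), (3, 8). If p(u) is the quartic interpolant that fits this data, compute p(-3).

-1221/140

Evaluate each Lagrange basis at u = -3:
L_0(-3) = (1)·(-2)·(-4)·(-6)/[(-1)·(-4)·(-6)·(-8)] = -1/4
L_1(-3) = (2)·(-2)·(-4)·(-6)/[(1)·(-3)·(-5)·(-7)] = 32/35
L_2(-3) = (2)·(1)·(-4)·(-6)/[(4)·(3)·(-2)·(-4)] = 1/2
L_3(-3) = (2)·(1)·(-2)·(-6)/[(6)·(5)·(2)·(-2)] = -1/5
L_4(-3) = (2)·(1)·(-2)·(-4)/[(8)·(7)·(4)·(2)] = 1/28
Sum: 9·(-1/4) + (-4)·(32/35) + (-3)·(1/2) + 8·(-1/5) + 8·(1/28) = -1221/140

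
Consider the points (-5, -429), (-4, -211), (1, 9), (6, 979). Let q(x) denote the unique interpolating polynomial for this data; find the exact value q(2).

Evaluate each Lagrange basis at x = 2:
L_0(2) = (6)·(1)·(-4)/[(-1)·(-6)·(-11)] = 4/11
L_1(2) = (7)·(1)·(-4)/[(1)·(-5)·(-10)] = -14/25
L_2(2) = (7)·(6)·(-4)/[(6)·(5)·(-5)] = 28/25
L_3(2) = (7)·(6)·(1)/[(11)·(10)·(5)] = 21/275
Sum: (-429)·(4/11) + (-211)·(-14/25) + 9·(28/25) + 979·(21/275) = 47

47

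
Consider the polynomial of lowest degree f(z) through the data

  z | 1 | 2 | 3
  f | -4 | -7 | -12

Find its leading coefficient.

L_0(z) = (z - 2)(z - 3) / [2] = (1/2)z^2 - (5/2)z + 3
L_1(z) = (z - 1)(z - 3) / [-1] = -z^2 + 4z - 3
L_2(z) = (z - 1)(z - 2) / [2] = (1/2)z^2 - (3/2)z + 1
f(z) = (-4)·L_0 + (-7)·L_1 + (-12)·L_2
Only the coefficient of z^2 is needed; take it from each L_i and combine:
(-4)·(1/2) + (-7)·(-1) + (-12)·(1/2) = -1

-1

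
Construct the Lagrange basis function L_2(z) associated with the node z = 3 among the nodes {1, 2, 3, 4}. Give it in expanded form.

L_2(z) = (z - 1)(z - 2)(z - 4) / [(2)·(1)·(-1)]
       = (z^3 - 7z^2 + 14z - 8) / (-2)

L_2(z) = -(1/2)z^3 + (7/2)z^2 - 7z + 4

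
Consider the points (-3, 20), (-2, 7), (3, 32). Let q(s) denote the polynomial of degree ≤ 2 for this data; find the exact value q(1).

Evaluate each Lagrange basis at s = 1:
L_0(1) = (3)·(-2)/[(-1)·(-6)] = -1
L_1(1) = (4)·(-2)/[(1)·(-5)] = 8/5
L_2(1) = (4)·(3)/[(6)·(5)] = 2/5
Sum: 20·(-1) + 7·(8/5) + 32·(2/5) = 4

4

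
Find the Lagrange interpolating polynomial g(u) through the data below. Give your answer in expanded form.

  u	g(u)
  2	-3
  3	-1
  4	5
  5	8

g(u) = -(7/6)u^3 + (25/2)u^2 - (115/3)u + 33

Build the Lagrange basis polynomials:
L_0(u) = (u - 3)(u - 4)(u - 5) / [-6] = -(1/6)u^3 + 2u^2 - (47/6)u + 10
L_1(u) = (u - 2)(u - 4)(u - 5) / [2] = (1/2)u^3 - (11/2)u^2 + 19u - 20
L_2(u) = (u - 2)(u - 3)(u - 5) / [-2] = -(1/2)u^3 + 5u^2 - (31/2)u + 15
L_3(u) = (u - 2)(u - 3)(u - 4) / [6] = (1/6)u^3 - (3/2)u^2 + (13/3)u - 4
g(u) = (-3)·L_0 + (-1)·L_1 + 5·L_2 + 8·L_3
  (-3)·L_0(u) = (1/2)u^3 - 6u^2 + (47/2)u - 30
  (-1)·L_1(u) = -(1/2)u^3 + (11/2)u^2 - 19u + 20
  5·L_2(u) = -(5/2)u^3 + 25u^2 - (155/2)u + 75
  8·L_3(u) = (4/3)u^3 - 12u^2 + (104/3)u - 32
Adding term by term: -(7/6)u^3 + (25/2)u^2 - (115/3)u + 33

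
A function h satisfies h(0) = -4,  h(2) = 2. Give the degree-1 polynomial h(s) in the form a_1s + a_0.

h(s) = 3s - 4

L_0(s) = (s - 2) / [-2] = -(1/2)s + 1
L_1(s) = s / [2] = (1/2)s
h(s) = (-4)·L_0 + 2·L_1
  (-4)·L_0(s) = 2s - 4
  2·L_1(s) = s
Adding term by term: 3s - 4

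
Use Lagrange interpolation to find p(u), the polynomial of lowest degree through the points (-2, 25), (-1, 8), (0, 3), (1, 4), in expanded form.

L_0(u) = (u + 1)u(u - 1) / [-6] = -(1/6)u^3 + (1/6)u
L_1(u) = (u + 2)u(u - 1) / [2] = (1/2)u^3 + (1/2)u^2 - u
L_2(u) = (u + 2)(u + 1)(u - 1) / [-2] = -(1/2)u^3 - u^2 + (1/2)u + 1
L_3(u) = (u + 2)(u + 1)u / [6] = (1/6)u^3 + (1/2)u^2 + (1/3)u
p(u) = 25·L_0 + 8·L_1 + 3·L_2 + 4·L_3
  25·L_0(u) = -(25/6)u^3 + (25/6)u
  8·L_1(u) = 4u^3 + 4u^2 - 8u
  3·L_2(u) = -(3/2)u^3 - 3u^2 + (3/2)u + 3
  4·L_3(u) = (2/3)u^3 + 2u^2 + (4/3)u
Adding term by term: -u^3 + 3u^2 - u + 3

p(u) = -u^3 + 3u^2 - u + 3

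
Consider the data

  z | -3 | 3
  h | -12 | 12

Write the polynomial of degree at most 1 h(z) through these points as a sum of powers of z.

h(z) = 4z

Build the Lagrange basis polynomials:
L_0(z) = (z - 3) / [-6] = -(1/6)z + 1/2
L_1(z) = (z + 3) / [6] = (1/6)z + 1/2
h(z) = (-12)·L_0 + 12·L_1
  (-12)·L_0(z) = 2z - 6
  12·L_1(z) = 2z + 6
Adding term by term: 4z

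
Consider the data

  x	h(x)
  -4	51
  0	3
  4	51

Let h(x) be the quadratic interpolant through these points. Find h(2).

15

Evaluate each Lagrange basis at x = 2:
L_0(2) = (2)·(-2)/[(-4)·(-8)] = -1/8
L_1(2) = (6)·(-2)/[(4)·(-4)] = 3/4
L_2(2) = (6)·(2)/[(8)·(4)] = 3/8
Sum: 51·(-1/8) + 3·(3/4) + 51·(3/8) = 15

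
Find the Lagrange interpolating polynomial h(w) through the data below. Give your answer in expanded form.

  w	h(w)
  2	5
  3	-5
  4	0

Build the Lagrange basis polynomials:
L_0(w) = (w - 3)(w - 4) / [2] = (1/2)w^2 - (7/2)w + 6
L_1(w) = (w - 2)(w - 4) / [-1] = -w^2 + 6w - 8
L_2(w) = (w - 2)(w - 3) / [2] = (1/2)w^2 - (5/2)w + 3
h(w) = 5·L_0 + (-5)·L_1 + 0·L_2
  5·L_0(w) = (5/2)w^2 - (35/2)w + 30
  (-5)·L_1(w) = 5w^2 - 30w + 40
  0·L_2(w) = 0
Adding term by term: (15/2)w^2 - (95/2)w + 70

h(w) = (15/2)w^2 - (95/2)w + 70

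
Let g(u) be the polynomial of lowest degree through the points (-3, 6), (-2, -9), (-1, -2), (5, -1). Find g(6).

L_0(6) = (8)·(7)·(1)/[(-1)·(-2)·(-8)] = -7/2
L_1(6) = (9)·(7)·(1)/[(1)·(-1)·(-7)] = 9
L_2(6) = (9)·(8)·(1)/[(2)·(1)·(-6)] = -6
L_3(6) = (9)·(8)·(7)/[(8)·(7)·(6)] = 3/2
Sum: 6·(-7/2) + (-9)·(9) + (-2)·(-6) + (-1)·(3/2) = -183/2

-183/2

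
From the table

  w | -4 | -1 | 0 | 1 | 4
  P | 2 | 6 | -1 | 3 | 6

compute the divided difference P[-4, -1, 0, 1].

P[-4,-1] = (6 - 2) / (-1 - (-4)) = 4/3
P[-1,0] = (-1 - 6) / (0 - (-1)) = -7
P[0,1] = (3 - (-1)) / (1 - 0) = 4
P[-4,-1,0] = (-7 - 4/3) / (0 - (-4)) = -25/12
P[-1,0,1] = (4 - (-7)) / (1 - (-1)) = 11/2
P[-4,-1,0,1] = (11/2 - (-25/12)) / (1 - (-4)) = 91/60

91/60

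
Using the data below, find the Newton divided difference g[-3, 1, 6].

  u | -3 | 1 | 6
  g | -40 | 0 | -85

-3

g[-3,1] = (0 - (-40)) / (1 - (-3)) = 10
g[1,6] = (-85 - 0) / (6 - 1) = -17
g[-3,1,6] = (-17 - 10) / (6 - (-3)) = -3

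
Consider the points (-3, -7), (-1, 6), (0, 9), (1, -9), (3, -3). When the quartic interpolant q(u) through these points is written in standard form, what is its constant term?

9

L_0(u) = (u + 1)u(u - 1)(u - 3) / [144] = (1/144)u^4 - (1/48)u^3 - (1/144)u^2 + (1/48)u
L_1(u) = (u + 3)u(u - 1)(u - 3) / [-16] = -(1/16)u^4 + (1/16)u^3 + (9/16)u^2 - (9/16)u
L_2(u) = (u + 3)(u + 1)(u - 1)(u - 3) / [9] = (1/9)u^4 - (10/9)u^2 + 1
L_3(u) = (u + 3)(u + 1)u(u - 3) / [-16] = -(1/16)u^4 - (1/16)u^3 + (9/16)u^2 + (9/16)u
L_4(u) = (u + 3)(u + 1)u(u - 1) / [144] = (1/144)u^4 + (1/48)u^3 - (1/144)u^2 - (1/48)u
q(u) = (-7)·L_0 + 6·L_1 + 9·L_2 + (-9)·L_3 + (-3)·L_4
Only the constant term is needed; take it from each L_i and combine:
(-7)·(0) + 6·(0) + 9·(1) + (-9)·(0) + (-3)·(0) = 9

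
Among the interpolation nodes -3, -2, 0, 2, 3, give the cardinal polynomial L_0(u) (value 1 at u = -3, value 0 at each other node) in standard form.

L_0(u) = (u + 2)u(u - 2)(u - 3) / [(-1)·(-3)·(-5)·(-6)]
       = (u^4 - 3u^3 - 4u^2 + 12u) / (90)

L_0(u) = (1/90)u^4 - (1/30)u^3 - (2/45)u^2 + (2/15)u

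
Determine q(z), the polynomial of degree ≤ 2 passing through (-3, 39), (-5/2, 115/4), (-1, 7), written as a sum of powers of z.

q(z) = 3z^2 - 4z

L_0(z) = (z + 5/2)(z + 1) / [1] = z^2 + (7/2)z + 5/2
L_1(z) = (z + 3)(z + 1) / [-3/4] = -(4/3)z^2 - (16/3)z - 4
L_2(z) = (z + 3)(z + 5/2) / [3] = (1/3)z^2 + (11/6)z + 5/2
q(z) = 39·L_0 + (115/4)·L_1 + 7·L_2
  39·L_0(z) = 39z^2 + (273/2)z + 195/2
  (115/4)·L_1(z) = -(115/3)z^2 - (460/3)z - 115
  7·L_2(z) = (7/3)z^2 + (77/6)z + 35/2
Adding term by term: 3z^2 - 4z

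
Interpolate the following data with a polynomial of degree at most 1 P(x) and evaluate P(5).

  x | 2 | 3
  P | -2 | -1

Evaluate each Lagrange basis at x = 5:
L_0(5) = (2)/[(-1)] = -2
L_1(5) = (3)/[(1)] = 3
Sum: (-2)·(-2) + (-1)·(3) = 1

1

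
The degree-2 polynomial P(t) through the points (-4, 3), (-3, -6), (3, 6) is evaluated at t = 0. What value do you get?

-99/7

Using Newton's divided-difference form:
P[-4,-3] = (-6 - 3) / (-3 - (-4)) = -9
P[-3,3] = (6 - (-6)) / (3 - (-3)) = 2
P[-4,-3,3] = (2 - (-9)) / (3 - (-4)) = 11/7
P(0) = 3 + (-9)·(4) + (11/7)·(4)·(3) = -99/7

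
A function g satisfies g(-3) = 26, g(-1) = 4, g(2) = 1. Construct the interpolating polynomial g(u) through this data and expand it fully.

L_0(u) = (u + 1)(u - 2) / [10] = (1/10)u^2 - (1/10)u - 1/5
L_1(u) = (u + 3)(u - 2) / [-6] = -(1/6)u^2 - (1/6)u + 1
L_2(u) = (u + 3)(u + 1) / [15] = (1/15)u^2 + (4/15)u + 1/5
g(u) = 26·L_0 + 4·L_1 + 1·L_2
  26·L_0(u) = (13/5)u^2 - (13/5)u - 26/5
  4·L_1(u) = -(2/3)u^2 - (2/3)u + 4
  1·L_2(u) = (1/15)u^2 + (4/15)u + 1/5
Adding term by term: 2u^2 - 3u - 1

g(u) = 2u^2 - 3u - 1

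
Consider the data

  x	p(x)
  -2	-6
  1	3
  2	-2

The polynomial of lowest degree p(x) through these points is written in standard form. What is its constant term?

4

Build the Lagrange basis polynomials:
L_0(x) = (x - 1)(x - 2) / [12] = (1/12)x^2 - (1/4)x + 1/6
L_1(x) = (x + 2)(x - 2) / [-3] = -(1/3)x^2 + 4/3
L_2(x) = (x + 2)(x - 1) / [4] = (1/4)x^2 + (1/4)x - 1/2
p(x) = (-6)·L_0 + 3·L_1 + (-2)·L_2
Only the constant term is needed; take it from each L_i and combine:
(-6)·(1/6) + 3·(4/3) + (-2)·(-1/2) = 4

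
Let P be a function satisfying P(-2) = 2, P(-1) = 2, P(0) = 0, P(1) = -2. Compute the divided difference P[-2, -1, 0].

-1

P[-2,-1] = (2 - 2) / (-1 - (-2)) = 0
P[-1,0] = (0 - 2) / (0 - (-1)) = -2
P[-2,-1,0] = (-2 - 0) / (0 - (-2)) = -1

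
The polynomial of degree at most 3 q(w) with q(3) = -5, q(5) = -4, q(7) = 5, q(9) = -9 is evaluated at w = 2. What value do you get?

115/16

Using Newton's divided-difference form:
q[3,5] = (-4 - (-5)) / (5 - 3) = 1/2
q[5,7] = (5 - (-4)) / (7 - 5) = 9/2
q[7,9] = (-9 - 5) / (9 - 7) = -7
q[3,5,7] = (9/2 - 1/2) / (7 - 3) = 1
q[5,7,9] = (-7 - 9/2) / (9 - 5) = -23/8
q[3,5,7,9] = (-23/8 - 1) / (9 - 3) = -31/48
q(2) = -5 + (1/2)·(-1) + 1·(-1)·(-3) + (-31/48)·(-1)·(-3)·(-5) = 115/16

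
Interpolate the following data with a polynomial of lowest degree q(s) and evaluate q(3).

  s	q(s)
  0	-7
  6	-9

-8

L_0(3) = (-3)/[(-6)] = 1/2
L_1(3) = (3)/[(6)] = 1/2
Sum: (-7)·(1/2) + (-9)·(1/2) = -8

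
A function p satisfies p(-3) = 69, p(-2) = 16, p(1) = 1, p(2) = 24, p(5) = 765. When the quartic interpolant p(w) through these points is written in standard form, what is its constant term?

0

Build the Lagrange basis polynomials:
L_0(w) = (w + 2)(w - 1)(w - 2)(w - 5) / [160] = (1/160)w^4 - (3/80)w^3 + (1/160)w^2 + (3/20)w - 1/8
L_1(w) = (w + 3)(w - 1)(w - 2)(w - 5) / [-84] = -(1/84)w^4 + (5/84)w^3 + (1/12)w^2 - (41/84)w + 5/14
L_2(w) = (w + 3)(w + 2)(w - 2)(w - 5) / [48] = (1/48)w^4 - (1/24)w^3 - (19/48)w^2 + (1/6)w + 5/4
L_3(w) = (w + 3)(w + 2)(w - 1)(w - 5) / [-60] = -(1/60)w^4 + (1/60)w^3 + (19/60)w^2 + (11/60)w - 1/2
L_4(w) = (w + 3)(w + 2)(w - 1)(w - 2) / [672] = (1/672)w^4 + (1/336)w^3 - (1/96)w^2 - (1/84)w + 1/56
p(w) = 69·L_0 + 16·L_1 + 1·L_2 + 24·L_3 + 765·L_4
Only the constant term is needed; take it from each L_i and combine:
69·(-1/8) + 16·(5/14) + 1·(5/4) + 24·(-1/2) + 765·(1/56) = 0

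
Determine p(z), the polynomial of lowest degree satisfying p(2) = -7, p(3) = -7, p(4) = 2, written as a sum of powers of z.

Newton's divided differences:
p[2,3] = (-7 - (-7)) / (3 - 2) = 0
p[3,4] = (2 - (-7)) / (4 - 3) = 9
p[2,3,4] = (9 - 0) / (4 - 2) = 9/2
p(z) = -7 + (9/2)·(z - 2)(z - 3)
Expanding: p(z) = (9/2)z^2 - (45/2)z + 20

p(z) = (9/2)z^2 - (45/2)z + 20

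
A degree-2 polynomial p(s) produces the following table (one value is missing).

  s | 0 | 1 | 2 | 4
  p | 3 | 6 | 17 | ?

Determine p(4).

The 3 known values determine p uniquely (degree ≤ 2).
Evaluate each Lagrange basis at s = 4:
L_0(4) = (3)·(2)/[(-1)·(-2)] = 3
L_1(4) = (4)·(2)/[(1)·(-1)] = -8
L_2(4) = (4)·(3)/[(2)·(1)] = 6
Sum: 3·(3) + 6·(-8) + 17·(6) = 63

63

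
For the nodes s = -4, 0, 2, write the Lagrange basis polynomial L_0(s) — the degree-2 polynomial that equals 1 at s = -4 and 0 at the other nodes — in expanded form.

L_0(s) = (1/24)s^2 - (1/12)s

L_0(s) = s(s - 2) / [(-4)·(-6)]
       = (s^2 - 2s) / (24)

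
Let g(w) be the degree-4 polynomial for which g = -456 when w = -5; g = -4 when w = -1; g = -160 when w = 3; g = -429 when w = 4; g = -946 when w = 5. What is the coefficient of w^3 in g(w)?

-2

Build the Lagrange basis polynomials:
L_0(w) = (w + 1)(w - 3)(w - 4)(w - 5) / [2880] = (1/2880)w^4 - (11/2880)w^3 + (7/576)w^2 - (13/2880)w - 1/48
L_1(w) = (w + 5)(w - 3)(w - 4)(w - 5) / [-480] = -(1/480)w^4 + (7/480)w^3 + (13/480)w^2 - (35/96)w + 5/8
L_2(w) = (w + 5)(w + 1)(w - 4)(w - 5) / [64] = (1/64)w^4 - (3/64)w^3 - (29/64)w^2 + (75/64)w + 25/16
L_3(w) = (w + 5)(w + 1)(w - 3)(w - 5) / [-45] = -(1/45)w^4 + (2/45)w^3 + (28/45)w^2 - (10/9)w - 5/3
L_4(w) = (w + 5)(w + 1)(w - 3)(w - 4) / [120] = (1/120)w^4 - (1/120)w^3 - (5/24)w^2 + (37/120)w + 1/2
g(w) = (-456)·L_0 + (-4)·L_1 + (-160)·L_2 + (-429)·L_3 + (-946)·L_4
Only the coefficient of w^3 is needed; take it from each L_i and combine:
(-456)·(-11/2880) + (-4)·(7/480) + (-160)·(-3/64) + (-429)·(2/45) + (-946)·(-1/120) = -2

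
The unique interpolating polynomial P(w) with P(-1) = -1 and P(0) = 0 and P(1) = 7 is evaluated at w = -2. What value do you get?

4

L_0(-2) = (-2)·(-3)/[(-1)·(-2)] = 3
L_1(-2) = (-1)·(-3)/[(1)·(-1)] = -3
L_2(-2) = (-1)·(-2)/[(2)·(1)] = 1
Sum: (-1)·(3) + 0 + 7·(1) = 4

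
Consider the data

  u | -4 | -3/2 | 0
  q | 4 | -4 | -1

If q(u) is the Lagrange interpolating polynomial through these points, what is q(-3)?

Evaluate each Lagrange basis at u = -3:
L_0(-3) = (-3/2)·(-3)/[(-5/2)·(-4)] = 9/20
L_1(-3) = (1)·(-3)/[(5/2)·(-3/2)] = 4/5
L_2(-3) = (1)·(-3/2)/[(4)·(3/2)] = -1/4
Sum: 4·(9/20) + (-4)·(4/5) + (-1)·(-1/4) = -23/20

-23/20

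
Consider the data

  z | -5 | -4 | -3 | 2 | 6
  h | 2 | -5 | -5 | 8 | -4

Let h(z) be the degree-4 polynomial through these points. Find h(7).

26/21

Using Newton's divided-difference form:
h[-5,-4] = (-5 - 2) / (-4 - (-5)) = -7
h[-4,-3] = (-5 - (-5)) / (-3 - (-4)) = 0
h[-3,2] = (8 - (-5)) / (2 - (-3)) = 13/5
h[2,6] = (-4 - 8) / (6 - 2) = -3
h[-5,-4,-3] = (0 - (-7)) / (-3 - (-5)) = 7/2
h[-4,-3,2] = (13/5 - 0) / (2 - (-4)) = 13/30
h[-3,2,6] = (-3 - 13/5) / (6 - (-3)) = -28/45
h[-5,-4,-3,2] = (13/30 - 7/2) / (2 - (-5)) = -46/105
h[-4,-3,2,6] = (-28/45 - 13/30) / (6 - (-4)) = -19/180
h[-5,-4,-3,2,6] = (-19/180 - (-46/105)) / (6 - (-5)) = 419/13860
h(7) = 2 + (-7)·(12) + (7/2)·(12)·(11) + (-46/105)·(12)·(11)·(10) + (419/13860)·(12)·(11)·(10)·(5) = 26/21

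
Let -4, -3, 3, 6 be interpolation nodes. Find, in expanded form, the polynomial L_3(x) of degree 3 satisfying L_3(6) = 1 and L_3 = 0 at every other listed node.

L_3(x) = (x + 4)(x + 3)(x - 3) / [(10)·(9)·(3)]
       = (x^3 + 4x^2 - 9x - 36) / (270)

L_3(x) = (1/270)x^3 + (2/135)x^2 - (1/30)x - 2/15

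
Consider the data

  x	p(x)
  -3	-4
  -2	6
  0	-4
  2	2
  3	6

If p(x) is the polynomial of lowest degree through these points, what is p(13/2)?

Evaluate each Lagrange basis at x = 13/2:
L_0(13/2) = (17/2)·(13/2)·(9/2)·(7/2)/[(-1)·(-3)·(-5)·(-6)] = 1547/160
L_1(13/2) = (19/2)·(13/2)·(9/2)·(7/2)/[(1)·(-2)·(-4)·(-5)] = -15561/640
L_2(13/2) = (19/2)·(17/2)·(9/2)·(7/2)/[(3)·(2)·(-2)·(-3)] = 2261/64
L_3(13/2) = (19/2)·(17/2)·(13/2)·(7/2)/[(5)·(4)·(2)·(-1)] = -29393/640
L_4(13/2) = (19/2)·(17/2)·(13/2)·(9/2)/[(6)·(5)·(3)·(1)] = 4199/160
Sum: (-4)·(1547/160) + 6·(-15561/640) + (-4)·(2261/64) + 2·(-29393/640) + 6·(4199/160) = -20821/80

-20821/80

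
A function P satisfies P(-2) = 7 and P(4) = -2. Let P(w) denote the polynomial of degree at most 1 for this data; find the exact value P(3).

L_0(3) = (-1)/[(-6)] = 1/6
L_1(3) = (5)/[(6)] = 5/6
Sum: 7·(1/6) + (-2)·(5/6) = -1/2

-1/2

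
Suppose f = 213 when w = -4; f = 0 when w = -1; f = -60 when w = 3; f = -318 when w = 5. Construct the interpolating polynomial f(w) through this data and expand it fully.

Newton's divided differences:
f[-4,-1] = (0 - 213) / (-1 - (-4)) = -71
f[-1,3] = (-60 - 0) / (3 - (-1)) = -15
f[3,5] = (-318 - (-60)) / (5 - 3) = -129
f[-4,-1,3] = (-15 - (-71)) / (3 - (-4)) = 8
f[-1,3,5] = (-129 - (-15)) / (5 - (-1)) = -19
f[-4,-1,3,5] = (-19 - 8) / (5 - (-4)) = -3
f(w) = 213 + (-71)·(w + 4) + 8·(w + 4)(w + 1) + (-3)·(w + 4)(w + 1)(w - 3)
Expanding: f(w) = -3w^3 + 2w^2 + 2w - 3

f(w) = -3w^3 + 2w^2 + 2w - 3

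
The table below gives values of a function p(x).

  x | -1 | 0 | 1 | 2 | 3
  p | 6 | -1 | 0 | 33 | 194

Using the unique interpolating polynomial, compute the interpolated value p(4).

651

Using Newton's divided-difference form:
p[-1,0] = (-1 - 6) / (0 - (-1)) = -7
p[0,1] = (0 - (-1)) / (1 - 0) = 1
p[1,2] = (33 - 0) / (2 - 1) = 33
p[2,3] = (194 - 33) / (3 - 2) = 161
p[-1,0,1] = (1 - (-7)) / (1 - (-1)) = 4
p[0,1,2] = (33 - 1) / (2 - 0) = 16
p[1,2,3] = (161 - 33) / (3 - 1) = 64
p[-1,0,1,2] = (16 - 4) / (2 - (-1)) = 4
p[0,1,2,3] = (64 - 16) / (3 - 0) = 16
p[-1,0,1,2,3] = (16 - 4) / (3 - (-1)) = 3
p(4) = 6 + (-7)·(5) + 4·(5)·(4) + 4·(5)·(4)·(3) + 3·(5)·(4)·(3)·(2) = 651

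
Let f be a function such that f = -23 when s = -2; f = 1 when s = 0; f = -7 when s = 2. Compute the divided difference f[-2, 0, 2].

f[-2,0] = (1 - (-23)) / (0 - (-2)) = 12
f[0,2] = (-7 - 1) / (2 - 0) = -4
f[-2,0,2] = (-4 - 12) / (2 - (-2)) = -4

-4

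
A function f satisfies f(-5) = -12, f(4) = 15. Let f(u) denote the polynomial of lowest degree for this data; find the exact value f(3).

12

L_0(3) = (-1)/[(-9)] = 1/9
L_1(3) = (8)/[(9)] = 8/9
Sum: (-12)·(1/9) + 15·(8/9) = 12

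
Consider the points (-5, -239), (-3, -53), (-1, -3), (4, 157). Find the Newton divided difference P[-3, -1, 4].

1

P[-3,-1] = (-3 - (-53)) / (-1 - (-3)) = 25
P[-1,4] = (157 - (-3)) / (4 - (-1)) = 32
P[-3,-1,4] = (32 - 25) / (4 - (-3)) = 1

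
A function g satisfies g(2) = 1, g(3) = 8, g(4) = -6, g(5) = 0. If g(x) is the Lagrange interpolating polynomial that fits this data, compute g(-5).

Evaluate each Lagrange basis at x = -5:
L_0(-5) = (-8)·(-9)·(-10)/[(-1)·(-2)·(-3)] = 120
L_1(-5) = (-7)·(-9)·(-10)/[(1)·(-1)·(-2)] = -315
L_2(-5) = (-7)·(-8)·(-10)/[(2)·(1)·(-1)] = 280
L_3(-5) = (-7)·(-8)·(-9)/[(3)·(2)·(1)] = -84
Sum: 1·(120) + 8·(-315) + (-6)·(280) + 0 = -4080

-4080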